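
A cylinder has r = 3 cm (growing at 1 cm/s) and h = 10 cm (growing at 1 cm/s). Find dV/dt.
69π cm³/s

V = πr²h
dV/dt = 2πrh·dr/dt + πr²·dh/dt
= 2π(3)(10)(1) + π(3)²(1)
= 69π cm³/s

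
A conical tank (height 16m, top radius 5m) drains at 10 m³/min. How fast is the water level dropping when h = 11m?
512/(605π) ≈ 0.2694 m/min

r/h = 5/16, so r = (5/16)h
V = (1/3)πr²h = (1/3)π((5/16)h)²h = (25/768)πh³
dV/dh = (25/256)πh²
dh/dt = (dV/dt)/(dV/dh) = -10/((25/256)π·11²) = -512/(605π) m/min
The level is dropping at 512/(605π) ≈ 0.2694 m/min.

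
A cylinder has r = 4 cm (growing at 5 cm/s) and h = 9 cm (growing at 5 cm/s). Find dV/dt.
440π cm³/s

V = πr²h
dV/dt = 2πrh·dr/dt + πr²·dh/dt
= 2π(4)(9)(5) + π(4)²(5)
= 440π cm³/s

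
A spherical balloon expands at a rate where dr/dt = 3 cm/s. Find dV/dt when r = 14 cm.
2352π cm³/s

V = (4/3)πr³
dV/dt = dV/dr · dr/dt = 4πr² · 3
At r = 14: dV/dt = 2352π cm³/s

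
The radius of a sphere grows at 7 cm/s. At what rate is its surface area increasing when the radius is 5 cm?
280π cm²/s

S = 4πr²
dS/dt = dS/dr · dr/dt = 8πr · 7
At r = 5: dS/dt = 280π cm²/s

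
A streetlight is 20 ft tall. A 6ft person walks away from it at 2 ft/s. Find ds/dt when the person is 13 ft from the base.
6/7 ft/s

By similar triangles: 20/(x+s) = 6/s
Solving: s = 6x/14
ds/dt = 6/14 · dx/dt = 3/7 · 2 = 6/7 ft/s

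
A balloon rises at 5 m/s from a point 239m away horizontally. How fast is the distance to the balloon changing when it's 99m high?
495√66922/66922 ≈ 1.913 m/s

z² = 239² + y²
z = √(239² + 99²) = √66922
dz/dt = y/z · dy/dt = 99/√66922 · 5 = 495√66922/66922 ≈ 1.913 m/s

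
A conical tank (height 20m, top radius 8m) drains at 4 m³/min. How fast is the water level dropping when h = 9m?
25/(81π) ≈ 0.09824 m/min

r/h = 8/20, so r = (2/5)h
V = (1/3)πr²h = (1/3)π((2/5)h)²h = (4/75)πh³
dV/dh = (4/25)πh²
dh/dt = (dV/dt)/(dV/dh) = -4/((4/25)π·9²) = -25/(81π) m/min
The level is dropping at 25/(81π) ≈ 0.09824 m/min.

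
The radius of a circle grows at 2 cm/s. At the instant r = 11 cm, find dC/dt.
4π cm/s

C = 2πr
dC/dt = 2π · dr/dt = 2π · 2 = 4π cm/s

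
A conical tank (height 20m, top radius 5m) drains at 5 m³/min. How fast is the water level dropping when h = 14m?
20/(49π) ≈ 0.1299 m/min

r/h = 5/20, so r = (1/4)h
V = (1/3)πr²h = (1/3)π((1/4)h)²h = (1/48)πh³
dV/dh = (1/16)πh²
dh/dt = (dV/dt)/(dV/dh) = -5/((1/16)π·14²) = -20/(49π) m/min
The level is dropping at 20/(49π) ≈ 0.1299 m/min.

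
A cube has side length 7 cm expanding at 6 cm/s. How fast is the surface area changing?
504 cm²/s

A = 6s²
dA/dt = 12s · ds/dt = 12·7·6 = 504 cm²/s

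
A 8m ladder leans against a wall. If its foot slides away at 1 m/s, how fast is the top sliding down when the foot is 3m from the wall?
3√55/55 ≈ 0.4045 m/s

x² + y² = 8²
2x·dx/dt + 2y·dy/dt = 0
dy/dt = -x/y · dx/dt = -3/√55 · 1 = -3√55/55 m/s
The top is descending at 3√55/55 ≈ 0.4045 m/s.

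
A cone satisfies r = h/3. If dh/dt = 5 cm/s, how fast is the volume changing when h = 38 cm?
7220π/9 cm³/s

V = (1/3)π(h/3)²h = πh³/27
dV/dt = πh²/9 · 5
At h = 38: dV/dt = 7220π/9 cm³/s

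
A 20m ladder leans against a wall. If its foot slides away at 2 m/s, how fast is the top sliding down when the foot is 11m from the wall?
22√31/93 ≈ 1.317 m/s

x² + y² = 20²
2x·dx/dt + 2y·dy/dt = 0
dy/dt = -x/y · dx/dt = -11/(3√31) · 2 = -22√31/93 m/s
The top is descending at 22√31/93 ≈ 1.317 m/s.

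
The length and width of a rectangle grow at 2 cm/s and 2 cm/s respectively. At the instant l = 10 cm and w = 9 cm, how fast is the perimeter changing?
8 cm/s

P = 2(l + w)
dP/dt = 2(dl/dt + dw/dt) = 2(2 + 2) = 8 cm/s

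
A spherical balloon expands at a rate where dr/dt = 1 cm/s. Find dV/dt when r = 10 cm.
400π cm³/s

V = (4/3)πr³
dV/dt = dV/dr · dr/dt = 4πr² · 1
At r = 10: dV/dt = 400π cm³/s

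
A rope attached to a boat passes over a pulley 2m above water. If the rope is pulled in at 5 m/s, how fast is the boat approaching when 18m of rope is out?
9√5/4 ≈ 5.031 m/s

rope² = x² + 2²
x = √(18² - 2²) = 8√5
dx/dt = (rope/x) · d(rope)/dt = (18/(8√5)) · (-5) = -9√5/4 m/s
The boat approaches at 9√5/4 ≈ 5.031 m/s.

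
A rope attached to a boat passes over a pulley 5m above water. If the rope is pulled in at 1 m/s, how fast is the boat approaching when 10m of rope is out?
2√3/3 ≈ 1.155 m/s

rope² = x² + 5²
x = √(10² - 5²) = 5√3
dx/dt = (rope/x) · d(rope)/dt = (10/(5√3)) · (-1) = -2√3/3 m/s
The boat approaches at 2√3/3 ≈ 1.155 m/s.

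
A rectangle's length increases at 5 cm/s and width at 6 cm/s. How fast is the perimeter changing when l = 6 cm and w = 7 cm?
22 cm/s

P = 2(l + w)
dP/dt = 2(dl/dt + dw/dt) = 2(5 + 6) = 22 cm/s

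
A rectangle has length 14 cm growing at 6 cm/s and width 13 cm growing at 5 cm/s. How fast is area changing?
148 cm²/s

A = lw
dA/dt = w·dl/dt + l·dw/dt = 13·6 + 14·5 = 148 cm²/s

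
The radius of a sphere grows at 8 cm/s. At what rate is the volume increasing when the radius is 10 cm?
3200π cm³/s

V = (4/3)πr³
dV/dt = dV/dr · dr/dt = 4πr² · 8
At r = 10: dV/dt = 3200π cm³/s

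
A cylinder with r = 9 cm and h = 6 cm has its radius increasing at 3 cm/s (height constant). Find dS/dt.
144π cm²/s

S = 2πrh + 2πr² (lateral + bases)
dS/dt = (2πh + 4πr)·dr/dt = (2π·6 + 4π·9)·3
= 144π cm²/s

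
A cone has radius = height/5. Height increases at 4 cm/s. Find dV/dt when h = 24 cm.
2304π/25 cm³/s

V = (1/3)π(h/5)²h = πh³/75
dV/dt = πh²/25 · 4
At h = 24: dV/dt = 2304π/25 cm³/s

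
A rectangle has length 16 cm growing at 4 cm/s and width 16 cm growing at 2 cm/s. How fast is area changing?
96 cm²/s

A = lw
dA/dt = w·dl/dt + l·dw/dt = 16·4 + 16·2 = 96 cm²/s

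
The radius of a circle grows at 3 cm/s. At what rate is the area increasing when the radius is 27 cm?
162π cm²/s

A = πr²
dA/dt = 2πr · dr/dt = 2π(27)(3) = 162π cm²/s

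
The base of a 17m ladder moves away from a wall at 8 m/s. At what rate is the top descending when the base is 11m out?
22√42/21 ≈ 6.789 m/s

x² + y² = 17²
2x·dx/dt + 2y·dy/dt = 0
dy/dt = -x/y · dx/dt = -11/(2√42) · 8 = -22√42/21 m/s
The top is descending at 22√42/21 ≈ 6.789 m/s.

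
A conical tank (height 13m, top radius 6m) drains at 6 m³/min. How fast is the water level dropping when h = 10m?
169/(600π) ≈ 0.08966 m/min

r/h = 6/13, so r = (6/13)h
V = (1/3)πr²h = (1/3)π((6/13)h)²h = (12/169)πh³
dV/dh = (36/169)πh²
dh/dt = (dV/dt)/(dV/dh) = -6/((36/169)π·10²) = -169/(600π) m/min
The level is dropping at 169/(600π) ≈ 0.08966 m/min.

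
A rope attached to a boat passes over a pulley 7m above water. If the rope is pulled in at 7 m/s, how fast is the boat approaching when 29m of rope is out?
203√22/132 ≈ 7.213 m/s

rope² = x² + 7²
x = √(29² - 7²) = 6√22
dx/dt = (rope/x) · d(rope)/dt = (29/(6√22)) · (-7) = -203√22/132 m/s
The boat approaches at 203√22/132 ≈ 7.213 m/s.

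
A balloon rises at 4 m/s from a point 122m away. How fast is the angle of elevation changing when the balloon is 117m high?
0.017079 rad/s

tan(θ) = y/122
sec²(θ) · dθ/dt = (1/122) · dy/dt
dθ/dt = cos²(θ)/122 · 4 = 122/(122² + 117²) · 4
dθ/dt = 0.017079 rad/s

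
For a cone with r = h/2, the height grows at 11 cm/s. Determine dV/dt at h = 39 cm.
16731π/4 cm³/s

V = (1/3)π(h/2)²h = πh³/12
dV/dt = πh²/4 · 11
At h = 39: dV/dt = 16731π/4 cm³/s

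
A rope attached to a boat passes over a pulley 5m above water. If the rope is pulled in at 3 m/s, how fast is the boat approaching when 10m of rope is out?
2√3 ≈ 3.464 m/s

rope² = x² + 5²
x = √(10² - 5²) = 5√3
dx/dt = (rope/x) · d(rope)/dt = (10/(5√3)) · (-3) = -2√3 m/s
The boat approaches at 2√3 ≈ 3.464 m/s.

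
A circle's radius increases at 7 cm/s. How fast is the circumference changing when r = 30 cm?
14π cm/s

C = 2πr
dC/dt = 2π · dr/dt = 2π · 7 = 14π cm/s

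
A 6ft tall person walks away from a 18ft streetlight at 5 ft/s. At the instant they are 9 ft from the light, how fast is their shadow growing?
5/2 ft/s

By similar triangles: 18/(x+s) = 6/s
Solving: s = 6x/12
ds/dt = 6/12 · dx/dt = 1/2 · 5 = 5/2 ft/s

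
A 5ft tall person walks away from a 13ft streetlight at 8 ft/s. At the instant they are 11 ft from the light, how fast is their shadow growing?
5 ft/s

By similar triangles: 13/(x+s) = 5/s
Solving: s = 5x/8
ds/dt = 5/8 · dx/dt = 5/8 · 8 = 5 ft/s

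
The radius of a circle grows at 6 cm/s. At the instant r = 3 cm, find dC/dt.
12π cm/s

C = 2πr
dC/dt = 2π · dr/dt = 2π · 6 = 12π cm/s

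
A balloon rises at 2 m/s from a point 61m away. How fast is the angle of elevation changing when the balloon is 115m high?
0.007199 rad/s

tan(θ) = y/61
sec²(θ) · dθ/dt = (1/61) · dy/dt
dθ/dt = cos²(θ)/61 · 2 = 61/(61² + 115²) · 2
dθ/dt = 0.007199 rad/s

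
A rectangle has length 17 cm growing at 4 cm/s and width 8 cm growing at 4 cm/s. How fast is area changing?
100 cm²/s

A = lw
dA/dt = w·dl/dt + l·dw/dt = 8·4 + 17·4 = 100 cm²/s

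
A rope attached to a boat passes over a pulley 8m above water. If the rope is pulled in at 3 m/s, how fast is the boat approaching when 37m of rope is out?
37√145/145 ≈ 3.073 m/s

rope² = x² + 8²
x = √(37² - 8²) = 3√145
dx/dt = (rope/x) · d(rope)/dt = (37/(3√145)) · (-3) = -37√145/145 m/s
The boat approaches at 37√145/145 ≈ 3.073 m/s.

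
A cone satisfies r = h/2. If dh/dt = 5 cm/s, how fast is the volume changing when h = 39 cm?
7605π/4 cm³/s

V = (1/3)π(h/2)²h = πh³/12
dV/dt = πh²/4 · 5
At h = 39: dV/dt = 7605π/4 cm³/s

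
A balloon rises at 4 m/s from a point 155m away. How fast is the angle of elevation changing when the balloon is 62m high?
0.022247 rad/s

tan(θ) = y/155
sec²(θ) · dθ/dt = (1/155) · dy/dt
dθ/dt = cos²(θ)/155 · 4 = 155/(155² + 62²) · 4
dθ/dt = 0.022247 rad/s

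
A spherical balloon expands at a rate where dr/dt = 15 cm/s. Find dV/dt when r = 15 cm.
13500π cm³/s

V = (4/3)πr³
dV/dt = dV/dr · dr/dt = 4πr² · 15
At r = 15: dV/dt = 13500π cm³/s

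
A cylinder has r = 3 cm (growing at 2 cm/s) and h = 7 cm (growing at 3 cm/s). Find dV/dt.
111π cm³/s

V = πr²h
dV/dt = 2πrh·dr/dt + πr²·dh/dt
= 2π(3)(7)(2) + π(3)²(3)
= 111π cm³/s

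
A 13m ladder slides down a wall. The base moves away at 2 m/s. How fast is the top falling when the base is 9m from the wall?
9√22/22 ≈ 1.919 m/s

x² + y² = 13²
2x·dx/dt + 2y·dy/dt = 0
dy/dt = -x/y · dx/dt = -9/(2√22) · 2 = -9√22/22 m/s
The top is descending at 9√22/22 ≈ 1.919 m/s.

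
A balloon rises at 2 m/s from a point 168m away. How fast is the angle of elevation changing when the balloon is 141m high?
0.006985 rad/s

tan(θ) = y/168
sec²(θ) · dθ/dt = (1/168) · dy/dt
dθ/dt = cos²(θ)/168 · 2 = 168/(168² + 141²) · 2
dθ/dt = 0.006985 rad/s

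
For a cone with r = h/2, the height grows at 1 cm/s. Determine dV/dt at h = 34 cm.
289π cm³/s

V = (1/3)π(h/2)²h = πh³/12
dV/dt = πh²/4 · 1
At h = 34: dV/dt = 289π cm³/s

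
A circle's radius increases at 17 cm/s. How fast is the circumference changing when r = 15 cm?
34π cm/s

C = 2πr
dC/dt = 2π · dr/dt = 2π · 17 = 34π cm/s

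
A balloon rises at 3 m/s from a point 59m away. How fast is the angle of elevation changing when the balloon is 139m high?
0.007762 rad/s

tan(θ) = y/59
sec²(θ) · dθ/dt = (1/59) · dy/dt
dθ/dt = cos²(θ)/59 · 3 = 59/(59² + 139²) · 3
dθ/dt = 0.007762 rad/s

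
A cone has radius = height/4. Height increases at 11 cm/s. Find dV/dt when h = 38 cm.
3971π/4 cm³/s

V = (1/3)π(h/4)²h = πh³/48
dV/dt = πh²/16 · 11
At h = 38: dV/dt = 3971π/4 cm³/s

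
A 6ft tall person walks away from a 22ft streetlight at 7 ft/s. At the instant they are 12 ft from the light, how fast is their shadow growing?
21/8 ft/s

By similar triangles: 22/(x+s) = 6/s
Solving: s = 6x/16
ds/dt = 6/16 · dx/dt = 3/8 · 7 = 21/8 ft/s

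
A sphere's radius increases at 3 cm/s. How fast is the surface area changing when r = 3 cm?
72π cm²/s

S = 4πr²
dS/dt = dS/dr · dr/dt = 8πr · 3
At r = 3: dS/dt = 72π cm²/s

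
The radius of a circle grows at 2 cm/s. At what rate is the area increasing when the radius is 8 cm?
32π cm²/s

A = πr²
dA/dt = 2πr · dr/dt = 2π(8)(2) = 32π cm²/s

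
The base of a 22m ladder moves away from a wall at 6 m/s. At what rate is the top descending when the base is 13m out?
26√35/35 ≈ 4.395 m/s

x² + y² = 22²
2x·dx/dt + 2y·dy/dt = 0
dy/dt = -x/y · dx/dt = -13/(3√35) · 6 = -26√35/35 m/s
The top is descending at 26√35/35 ≈ 4.395 m/s.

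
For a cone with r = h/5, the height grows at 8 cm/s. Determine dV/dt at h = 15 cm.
72π cm³/s

V = (1/3)π(h/5)²h = πh³/75
dV/dt = πh²/25 · 8
At h = 15: dV/dt = 72π cm³/s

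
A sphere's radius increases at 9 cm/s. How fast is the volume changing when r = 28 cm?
28224π cm³/s

V = (4/3)πr³
dV/dt = dV/dr · dr/dt = 4πr² · 9
At r = 28: dV/dt = 28224π cm³/s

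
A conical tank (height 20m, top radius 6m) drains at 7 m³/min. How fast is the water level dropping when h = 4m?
175/(36π) ≈ 1.547 m/min

r/h = 6/20, so r = (3/10)h
V = (1/3)πr²h = (1/3)π((3/10)h)²h = (3/100)πh³
dV/dh = (9/100)πh²
dh/dt = (dV/dt)/(dV/dh) = -7/((9/100)π·4²) = -175/(36π) m/min
The level is dropping at 175/(36π) ≈ 1.547 m/min.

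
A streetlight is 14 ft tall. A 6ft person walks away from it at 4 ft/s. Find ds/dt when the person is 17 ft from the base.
3 ft/s

By similar triangles: 14/(x+s) = 6/s
Solving: s = 6x/8
ds/dt = 6/8 · dx/dt = 3/4 · 4 = 3 ft/s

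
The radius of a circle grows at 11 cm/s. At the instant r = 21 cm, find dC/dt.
22π cm/s

C = 2πr
dC/dt = 2π · dr/dt = 2π · 11 = 22π cm/s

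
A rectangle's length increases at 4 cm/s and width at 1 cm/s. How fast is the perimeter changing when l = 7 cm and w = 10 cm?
10 cm/s

P = 2(l + w)
dP/dt = 2(dl/dt + dw/dt) = 2(4 + 1) = 10 cm/s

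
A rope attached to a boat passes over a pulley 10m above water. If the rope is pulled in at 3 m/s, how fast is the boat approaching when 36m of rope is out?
54√299/299 ≈ 3.123 m/s

rope² = x² + 10²
x = √(36² - 10²) = 2√299
dx/dt = (rope/x) · d(rope)/dt = (36/(2√299)) · (-3) = -54√299/299 m/s
The boat approaches at 54√299/299 ≈ 3.123 m/s.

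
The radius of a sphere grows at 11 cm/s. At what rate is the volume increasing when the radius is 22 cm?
21296π cm³/s

V = (4/3)πr³
dV/dt = dV/dr · dr/dt = 4πr² · 11
At r = 22: dV/dt = 21296π cm³/s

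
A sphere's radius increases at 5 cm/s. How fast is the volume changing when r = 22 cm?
9680π cm³/s

V = (4/3)πr³
dV/dt = dV/dr · dr/dt = 4πr² · 5
At r = 22: dV/dt = 9680π cm³/s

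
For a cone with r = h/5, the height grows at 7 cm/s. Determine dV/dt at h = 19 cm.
2527π/25 cm³/s

V = (1/3)π(h/5)²h = πh³/75
dV/dt = πh²/25 · 7
At h = 19: dV/dt = 2527π/25 cm³/s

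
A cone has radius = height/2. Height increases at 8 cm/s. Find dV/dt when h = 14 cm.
392π cm³/s

V = (1/3)π(h/2)²h = πh³/12
dV/dt = πh²/4 · 8
At h = 14: dV/dt = 392π cm³/s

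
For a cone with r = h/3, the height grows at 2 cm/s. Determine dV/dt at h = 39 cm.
338π cm³/s

V = (1/3)π(h/3)²h = πh³/27
dV/dt = πh²/9 · 2
At h = 39: dV/dt = 338π cm³/s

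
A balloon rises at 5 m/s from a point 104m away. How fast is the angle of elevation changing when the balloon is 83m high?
0.02937 rad/s

tan(θ) = y/104
sec²(θ) · dθ/dt = (1/104) · dy/dt
dθ/dt = cos²(θ)/104 · 5 = 104/(104² + 83²) · 5
dθ/dt = 0.02937 rad/s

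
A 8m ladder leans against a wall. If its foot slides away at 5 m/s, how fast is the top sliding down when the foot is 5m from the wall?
25√39/39 ≈ 4.003 m/s

x² + y² = 8²
2x·dx/dt + 2y·dy/dt = 0
dy/dt = -x/y · dx/dt = -5/√39 · 5 = -25√39/39 m/s
The top is descending at 25√39/39 ≈ 4.003 m/s.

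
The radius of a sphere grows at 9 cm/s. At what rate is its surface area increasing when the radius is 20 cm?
1440π cm²/s

S = 4πr²
dS/dt = dS/dr · dr/dt = 8πr · 9
At r = 20: dS/dt = 1440π cm²/s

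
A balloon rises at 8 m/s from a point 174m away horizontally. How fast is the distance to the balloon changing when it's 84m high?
112√1037/1037 ≈ 3.478 m/s

z² = 174² + y²
z = √(174² + 84²) = 6√1037
dz/dt = y/z · dy/dt = 84/(6√1037) · 8 = 112√1037/1037 ≈ 3.478 m/s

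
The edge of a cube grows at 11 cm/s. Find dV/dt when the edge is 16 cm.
8448 cm³/s

V = s³
dV/dt = 3s² · ds/dt = 3·16²·11 = 8448 cm³/s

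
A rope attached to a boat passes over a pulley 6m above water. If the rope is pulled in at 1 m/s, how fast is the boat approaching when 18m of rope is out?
3√2/4 ≈ 1.061 m/s

rope² = x² + 6²
x = √(18² - 6²) = 12√2
dx/dt = (rope/x) · d(rope)/dt = (18/(12√2)) · (-1) = -3√2/4 m/s
The boat approaches at 3√2/4 ≈ 1.061 m/s.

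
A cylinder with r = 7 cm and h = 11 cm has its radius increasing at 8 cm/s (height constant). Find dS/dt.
400π cm²/s

S = 2πrh + 2πr² (lateral + bases)
dS/dt = (2πh + 4πr)·dr/dt = (2π·11 + 4π·7)·8
= 400π cm²/s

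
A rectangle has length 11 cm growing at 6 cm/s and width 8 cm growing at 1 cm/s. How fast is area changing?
59 cm²/s

A = lw
dA/dt = w·dl/dt + l·dw/dt = 8·6 + 11·1 = 59 cm²/s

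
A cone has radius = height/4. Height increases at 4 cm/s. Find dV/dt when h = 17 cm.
289π/4 cm³/s

V = (1/3)π(h/4)²h = πh³/48
dV/dt = πh²/16 · 4
At h = 17: dV/dt = 289π/4 cm³/s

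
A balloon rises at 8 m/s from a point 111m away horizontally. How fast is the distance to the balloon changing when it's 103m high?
412√22930/11465 ≈ 5.442 m/s

z² = 111² + y²
z = √(111² + 103²) = √22930
dz/dt = y/z · dy/dt = 103/√22930 · 8 = 412√22930/11465 ≈ 5.442 m/s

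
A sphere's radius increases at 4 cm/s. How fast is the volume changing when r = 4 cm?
256π cm³/s

V = (4/3)πr³
dV/dt = dV/dr · dr/dt = 4πr² · 4
At r = 4: dV/dt = 256π cm³/s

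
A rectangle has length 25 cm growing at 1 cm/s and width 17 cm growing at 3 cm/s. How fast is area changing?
92 cm²/s

A = lw
dA/dt = w·dl/dt + l·dw/dt = 17·1 + 25·3 = 92 cm²/s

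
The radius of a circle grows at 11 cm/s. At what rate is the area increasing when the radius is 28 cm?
616π cm²/s

A = πr²
dA/dt = 2πr · dr/dt = 2π(28)(11) = 616π cm²/s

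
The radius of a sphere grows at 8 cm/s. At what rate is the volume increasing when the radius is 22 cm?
15488π cm³/s

V = (4/3)πr³
dV/dt = dV/dr · dr/dt = 4πr² · 8
At r = 22: dV/dt = 15488π cm³/s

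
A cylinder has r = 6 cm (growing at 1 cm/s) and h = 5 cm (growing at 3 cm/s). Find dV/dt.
168π cm³/s

V = πr²h
dV/dt = 2πrh·dr/dt + πr²·dh/dt
= 2π(6)(5)(1) + π(6)²(3)
= 168π cm³/s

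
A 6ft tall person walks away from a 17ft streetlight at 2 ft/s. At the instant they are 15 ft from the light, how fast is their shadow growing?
12/11 ft/s

By similar triangles: 17/(x+s) = 6/s
Solving: s = 6x/11
ds/dt = 6/11 · dx/dt = 6/11 · 2 = 12/11 ft/s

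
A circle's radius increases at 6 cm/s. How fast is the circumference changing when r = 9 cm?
12π cm/s

C = 2πr
dC/dt = 2π · dr/dt = 2π · 6 = 12π cm/s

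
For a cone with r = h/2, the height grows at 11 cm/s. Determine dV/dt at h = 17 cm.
3179π/4 cm³/s

V = (1/3)π(h/2)²h = πh³/12
dV/dt = πh²/4 · 11
At h = 17: dV/dt = 3179π/4 cm³/s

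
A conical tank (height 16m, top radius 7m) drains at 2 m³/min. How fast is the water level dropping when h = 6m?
128/(441π) ≈ 0.09239 m/min

r/h = 7/16, so r = (7/16)h
V = (1/3)πr²h = (1/3)π((7/16)h)²h = (49/768)πh³
dV/dh = (49/256)πh²
dh/dt = (dV/dt)/(dV/dh) = -2/((49/256)π·6²) = -128/(441π) m/min
The level is dropping at 128/(441π) ≈ 0.09239 m/min.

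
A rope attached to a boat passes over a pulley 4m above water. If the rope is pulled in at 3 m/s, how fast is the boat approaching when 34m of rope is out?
17√285/95 ≈ 3.021 m/s

rope² = x² + 4²
x = √(34² - 4²) = 2√285
dx/dt = (rope/x) · d(rope)/dt = (34/(2√285)) · (-3) = -17√285/95 m/s
The boat approaches at 17√285/95 ≈ 3.021 m/s.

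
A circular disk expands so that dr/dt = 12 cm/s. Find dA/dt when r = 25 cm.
600π cm²/s

A = πr²
dA/dt = 2πr · dr/dt = 2π(25)(12) = 600π cm²/s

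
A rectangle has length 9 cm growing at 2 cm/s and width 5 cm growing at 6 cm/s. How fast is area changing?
64 cm²/s

A = lw
dA/dt = w·dl/dt + l·dw/dt = 5·2 + 9·6 = 64 cm²/s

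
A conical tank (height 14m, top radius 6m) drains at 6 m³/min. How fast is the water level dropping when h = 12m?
49/(216π) ≈ 0.07221 m/min

r/h = 6/14, so r = (3/7)h
V = (1/3)πr²h = (1/3)π((3/7)h)²h = (3/49)πh³
dV/dh = (9/49)πh²
dh/dt = (dV/dt)/(dV/dh) = -6/((9/49)π·12²) = -49/(216π) m/min
The level is dropping at 49/(216π) ≈ 0.07221 m/min.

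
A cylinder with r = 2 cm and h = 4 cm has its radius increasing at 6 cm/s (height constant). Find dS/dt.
96π cm²/s

S = 2πrh + 2πr² (lateral + bases)
dS/dt = (2πh + 4πr)·dr/dt = (2π·4 + 4π·2)·6
= 96π cm²/s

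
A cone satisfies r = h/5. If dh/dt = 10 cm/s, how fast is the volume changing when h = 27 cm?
1458π/5 cm³/s

V = (1/3)π(h/5)²h = πh³/75
dV/dt = πh²/25 · 10
At h = 27: dV/dt = 1458π/5 cm³/s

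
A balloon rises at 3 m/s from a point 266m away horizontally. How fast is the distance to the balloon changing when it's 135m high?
405√88981/88981 ≈ 1.358 m/s

z² = 266² + y²
z = √(266² + 135²) = √88981
dz/dt = y/z · dy/dt = 135/√88981 · 3 = 405√88981/88981 ≈ 1.358 m/s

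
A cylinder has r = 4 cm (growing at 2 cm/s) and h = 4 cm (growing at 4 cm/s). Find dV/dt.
128π cm³/s

V = πr²h
dV/dt = 2πrh·dr/dt + πr²·dh/dt
= 2π(4)(4)(2) + π(4)²(4)
= 128π cm³/s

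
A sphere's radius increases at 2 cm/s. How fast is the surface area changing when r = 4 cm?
64π cm²/s

S = 4πr²
dS/dt = dS/dr · dr/dt = 8πr · 2
At r = 4: dS/dt = 64π cm²/s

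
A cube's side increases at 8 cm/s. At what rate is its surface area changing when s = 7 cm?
672 cm²/s

A = 6s²
dA/dt = 12s · ds/dt = 12·7·8 = 672 cm²/s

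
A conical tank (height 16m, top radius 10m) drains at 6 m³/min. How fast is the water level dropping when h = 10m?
96/(625π) ≈ 0.04889 m/min

r/h = 10/16, so r = (5/8)h
V = (1/3)πr²h = (1/3)π((5/8)h)²h = (25/192)πh³
dV/dh = (25/64)πh²
dh/dt = (dV/dt)/(dV/dh) = -6/((25/64)π·10²) = -96/(625π) m/min
The level is dropping at 96/(625π) ≈ 0.04889 m/min.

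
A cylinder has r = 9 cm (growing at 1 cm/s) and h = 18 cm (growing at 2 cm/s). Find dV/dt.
486π cm³/s

V = πr²h
dV/dt = 2πrh·dr/dt + πr²·dh/dt
= 2π(9)(18)(1) + π(9)²(2)
= 486π cm³/s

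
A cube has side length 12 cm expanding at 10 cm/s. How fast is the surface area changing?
1440 cm²/s

A = 6s²
dA/dt = 12s · ds/dt = 12·12·10 = 1440 cm²/s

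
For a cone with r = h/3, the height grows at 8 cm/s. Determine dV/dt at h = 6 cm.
32π cm³/s

V = (1/3)π(h/3)²h = πh³/27
dV/dt = πh²/9 · 8
At h = 6: dV/dt = 32π cm³/s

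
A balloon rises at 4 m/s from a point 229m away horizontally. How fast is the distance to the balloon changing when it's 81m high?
162√59002/29501 ≈ 1.334 m/s

z² = 229² + y²
z = √(229² + 81²) = √59002
dz/dt = y/z · dy/dt = 81/√59002 · 4 = 162√59002/29501 ≈ 1.334 m/s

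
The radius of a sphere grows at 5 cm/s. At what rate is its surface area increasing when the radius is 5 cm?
200π cm²/s

S = 4πr²
dS/dt = dS/dr · dr/dt = 8πr · 5
At r = 5: dS/dt = 200π cm²/s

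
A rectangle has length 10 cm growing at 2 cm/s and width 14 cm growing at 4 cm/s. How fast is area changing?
68 cm²/s

A = lw
dA/dt = w·dl/dt + l·dw/dt = 14·2 + 10·4 = 68 cm²/s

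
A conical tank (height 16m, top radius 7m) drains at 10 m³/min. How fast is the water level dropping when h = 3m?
2560/(441π) ≈ 1.848 m/min

r/h = 7/16, so r = (7/16)h
V = (1/3)πr²h = (1/3)π((7/16)h)²h = (49/768)πh³
dV/dh = (49/256)πh²
dh/dt = (dV/dt)/(dV/dh) = -10/((49/256)π·3²) = -2560/(441π) m/min
The level is dropping at 2560/(441π) ≈ 1.848 m/min.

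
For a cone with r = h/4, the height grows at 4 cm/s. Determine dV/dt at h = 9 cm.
81π/4 cm³/s

V = (1/3)π(h/4)²h = πh³/48
dV/dt = πh²/16 · 4
At h = 9: dV/dt = 81π/4 cm³/s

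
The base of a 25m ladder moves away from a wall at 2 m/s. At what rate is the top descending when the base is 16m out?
32√41/123 ≈ 1.666 m/s

x² + y² = 25²
2x·dx/dt + 2y·dy/dt = 0
dy/dt = -x/y · dx/dt = -16/(3√41) · 2 = -32√41/123 m/s
The top is descending at 32√41/123 ≈ 1.666 m/s.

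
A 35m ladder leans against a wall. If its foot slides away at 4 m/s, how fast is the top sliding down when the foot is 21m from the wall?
3 m/s

x² + y² = 35²
2x·dx/dt + 2y·dy/dt = 0
dy/dt = -x/y · dx/dt = -21/28 · 4 = -3 m/s
The top is descending at 3 m/s.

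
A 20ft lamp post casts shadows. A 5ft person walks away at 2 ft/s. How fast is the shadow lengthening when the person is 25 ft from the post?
2/3 ft/s

By similar triangles: 20/(x+s) = 5/s
Solving: s = 5x/15
ds/dt = 5/15 · dx/dt = 1/3 · 2 = 2/3 ft/s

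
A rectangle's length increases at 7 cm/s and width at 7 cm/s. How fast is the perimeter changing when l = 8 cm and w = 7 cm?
28 cm/s

P = 2(l + w)
dP/dt = 2(dl/dt + dw/dt) = 2(7 + 7) = 28 cm/s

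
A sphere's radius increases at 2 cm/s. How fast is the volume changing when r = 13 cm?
1352π cm³/s

V = (4/3)πr³
dV/dt = dV/dr · dr/dt = 4πr² · 2
At r = 13: dV/dt = 1352π cm³/s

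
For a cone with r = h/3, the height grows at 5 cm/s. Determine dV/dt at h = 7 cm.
245π/9 cm³/s

V = (1/3)π(h/3)²h = πh³/27
dV/dt = πh²/9 · 5
At h = 7: dV/dt = 245π/9 cm³/s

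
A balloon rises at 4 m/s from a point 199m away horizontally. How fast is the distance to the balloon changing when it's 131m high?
262√56762/28381 ≈ 2.199 m/s

z² = 199² + y²
z = √(199² + 131²) = √56762
dz/dt = y/z · dy/dt = 131/√56762 · 4 = 262√56762/28381 ≈ 2.199 m/s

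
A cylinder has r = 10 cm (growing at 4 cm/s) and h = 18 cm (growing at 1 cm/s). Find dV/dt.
1540π cm³/s

V = πr²h
dV/dt = 2πrh·dr/dt + πr²·dh/dt
= 2π(10)(18)(4) + π(10)²(1)
= 1540π cm³/s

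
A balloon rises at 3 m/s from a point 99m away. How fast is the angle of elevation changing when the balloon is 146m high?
0.009545 rad/s

tan(θ) = y/99
sec²(θ) · dθ/dt = (1/99) · dy/dt
dθ/dt = cos²(θ)/99 · 3 = 99/(99² + 146²) · 3
dθ/dt = 0.009545 rad/s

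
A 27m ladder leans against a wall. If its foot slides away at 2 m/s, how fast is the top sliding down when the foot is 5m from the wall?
5√11/44 ≈ 0.3769 m/s

x² + y² = 27²
2x·dx/dt + 2y·dy/dt = 0
dy/dt = -x/y · dx/dt = -5/(8√11) · 2 = -5√11/44 m/s
The top is descending at 5√11/44 ≈ 0.3769 m/s.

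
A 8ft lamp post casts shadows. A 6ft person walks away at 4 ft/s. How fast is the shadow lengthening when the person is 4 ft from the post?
12 ft/s

By similar triangles: 8/(x+s) = 6/s
Solving: s = 6x/2
ds/dt = 6/2 · dx/dt = 3 · 4 = 12 ft/s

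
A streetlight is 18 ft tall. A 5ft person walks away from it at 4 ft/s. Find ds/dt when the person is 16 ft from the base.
20/13 ft/s

By similar triangles: 18/(x+s) = 5/s
Solving: s = 5x/13
ds/dt = 5/13 · dx/dt = 5/13 · 4 = 20/13 ft/s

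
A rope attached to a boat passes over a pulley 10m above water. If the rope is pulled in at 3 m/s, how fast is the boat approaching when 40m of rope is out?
4√15/5 ≈ 3.098 m/s

rope² = x² + 10²
x = √(40² - 10²) = 10√15
dx/dt = (rope/x) · d(rope)/dt = (40/(10√15)) · (-3) = -4√15/5 m/s
The boat approaches at 4√15/5 ≈ 3.098 m/s.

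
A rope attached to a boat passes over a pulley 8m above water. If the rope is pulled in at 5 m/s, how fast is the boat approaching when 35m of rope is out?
175√129/387 ≈ 5.136 m/s

rope² = x² + 8²
x = √(35² - 8²) = 3√129
dx/dt = (rope/x) · d(rope)/dt = (35/(3√129)) · (-5) = -175√129/387 m/s
The boat approaches at 175√129/387 ≈ 5.136 m/s.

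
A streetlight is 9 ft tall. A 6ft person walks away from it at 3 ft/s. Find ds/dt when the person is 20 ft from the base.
6 ft/s

By similar triangles: 9/(x+s) = 6/s
Solving: s = 6x/3
ds/dt = 6/3 · dx/dt = 2 · 3 = 6 ft/s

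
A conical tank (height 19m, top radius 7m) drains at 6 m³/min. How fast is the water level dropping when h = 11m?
2166/(5929π) ≈ 0.1163 m/min

r/h = 7/19, so r = (7/19)h
V = (1/3)πr²h = (1/3)π((7/19)h)²h = (49/1083)πh³
dV/dh = (49/361)πh²
dh/dt = (dV/dt)/(dV/dh) = -6/((49/361)π·11²) = -2166/(5929π) m/min
The level is dropping at 2166/(5929π) ≈ 0.1163 m/min.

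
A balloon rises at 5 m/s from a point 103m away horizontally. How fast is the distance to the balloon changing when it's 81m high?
81√17170/3434 ≈ 3.091 m/s

z² = 103² + y²
z = √(103² + 81²) = √17170
dz/dt = y/z · dy/dt = 81/√17170 · 5 = 81√17170/3434 ≈ 3.091 m/s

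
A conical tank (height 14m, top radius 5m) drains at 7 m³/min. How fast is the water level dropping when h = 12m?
343/(900π) ≈ 0.1213 m/min

r/h = 5/14, so r = (5/14)h
V = (1/3)πr²h = (1/3)π((5/14)h)²h = (25/588)πh³
dV/dh = (25/196)πh²
dh/dt = (dV/dt)/(dV/dh) = -7/((25/196)π·12²) = -343/(900π) m/min
The level is dropping at 343/(900π) ≈ 0.1213 m/min.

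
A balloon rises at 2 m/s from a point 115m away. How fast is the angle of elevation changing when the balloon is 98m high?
0.010075 rad/s

tan(θ) = y/115
sec²(θ) · dθ/dt = (1/115) · dy/dt
dθ/dt = cos²(θ)/115 · 2 = 115/(115² + 98²) · 2
dθ/dt = 0.010075 rad/s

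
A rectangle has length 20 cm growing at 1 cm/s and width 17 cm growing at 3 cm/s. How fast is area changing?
77 cm²/s

A = lw
dA/dt = w·dl/dt + l·dw/dt = 17·1 + 20·3 = 77 cm²/s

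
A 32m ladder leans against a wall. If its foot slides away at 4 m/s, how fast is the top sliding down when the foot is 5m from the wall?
20√111/333 ≈ 0.6328 m/s

x² + y² = 32²
2x·dx/dt + 2y·dy/dt = 0
dy/dt = -x/y · dx/dt = -5/(3√111) · 4 = -20√111/333 m/s
The top is descending at 20√111/333 ≈ 0.6328 m/s.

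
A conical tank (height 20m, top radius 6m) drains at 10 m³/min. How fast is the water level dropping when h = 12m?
125/(162π) ≈ 0.2456 m/min

r/h = 6/20, so r = (3/10)h
V = (1/3)πr²h = (1/3)π((3/10)h)²h = (3/100)πh³
dV/dh = (9/100)πh²
dh/dt = (dV/dt)/(dV/dh) = -10/((9/100)π·12²) = -125/(162π) m/min
The level is dropping at 125/(162π) ≈ 0.2456 m/min.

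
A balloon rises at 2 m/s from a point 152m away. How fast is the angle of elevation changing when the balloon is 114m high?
0.008421 rad/s

tan(θ) = y/152
sec²(θ) · dθ/dt = (1/152) · dy/dt
dθ/dt = cos²(θ)/152 · 2 = 152/(152² + 114²) · 2
dθ/dt = 0.008421 rad/s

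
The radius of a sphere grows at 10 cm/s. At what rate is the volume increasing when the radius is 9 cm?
3240π cm³/s

V = (4/3)πr³
dV/dt = dV/dr · dr/dt = 4πr² · 10
At r = 9: dV/dt = 3240π cm³/s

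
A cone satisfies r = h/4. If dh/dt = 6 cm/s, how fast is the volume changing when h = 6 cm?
27π/2 cm³/s

V = (1/3)π(h/4)²h = πh³/48
dV/dt = πh²/16 · 6
At h = 6: dV/dt = 27π/2 cm³/s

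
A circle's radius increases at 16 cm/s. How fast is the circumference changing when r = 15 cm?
32π cm/s

C = 2πr
dC/dt = 2π · dr/dt = 2π · 16 = 32π cm/s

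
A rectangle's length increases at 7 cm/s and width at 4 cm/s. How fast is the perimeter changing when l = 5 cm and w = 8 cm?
22 cm/s

P = 2(l + w)
dP/dt = 2(dl/dt + dw/dt) = 2(7 + 4) = 22 cm/s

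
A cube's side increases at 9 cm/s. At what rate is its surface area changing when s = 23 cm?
2484 cm²/s

A = 6s²
dA/dt = 12s · ds/dt = 12·23·9 = 2484 cm²/s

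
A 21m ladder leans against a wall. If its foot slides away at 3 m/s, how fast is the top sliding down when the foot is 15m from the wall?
5√6/4 ≈ 3.062 m/s

x² + y² = 21²
2x·dx/dt + 2y·dy/dt = 0
dy/dt = -x/y · dx/dt = -15/(6√6) · 3 = -5√6/4 m/s
The top is descending at 5√6/4 ≈ 3.062 m/s.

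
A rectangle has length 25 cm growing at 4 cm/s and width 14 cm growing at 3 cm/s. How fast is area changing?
131 cm²/s

A = lw
dA/dt = w·dl/dt + l·dw/dt = 14·4 + 25·3 = 131 cm²/s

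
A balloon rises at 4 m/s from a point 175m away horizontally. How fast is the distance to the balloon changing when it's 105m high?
6√34/17 ≈ 2.058 m/s

z² = 175² + y²
z = √(175² + 105²) = 35√34
dz/dt = y/z · dy/dt = 105/(35√34) · 4 = 6√34/17 ≈ 2.058 m/s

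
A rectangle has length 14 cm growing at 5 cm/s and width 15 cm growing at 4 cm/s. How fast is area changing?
131 cm²/s

A = lw
dA/dt = w·dl/dt + l·dw/dt = 15·5 + 14·4 = 131 cm²/s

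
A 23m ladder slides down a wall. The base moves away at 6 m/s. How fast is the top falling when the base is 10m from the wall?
20√429/143 ≈ 2.897 m/s

x² + y² = 23²
2x·dx/dt + 2y·dy/dt = 0
dy/dt = -x/y · dx/dt = -10/√429 · 6 = -20√429/143 m/s
The top is descending at 20√429/143 ≈ 2.897 m/s.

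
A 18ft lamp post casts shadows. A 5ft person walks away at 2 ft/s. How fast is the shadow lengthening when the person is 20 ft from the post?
10/13 ft/s

By similar triangles: 18/(x+s) = 5/s
Solving: s = 5x/13
ds/dt = 5/13 · dx/dt = 5/13 · 2 = 10/13 ft/s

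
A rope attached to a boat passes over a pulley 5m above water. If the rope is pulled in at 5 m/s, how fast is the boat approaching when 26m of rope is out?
130√651/651 ≈ 5.095 m/s

rope² = x² + 5²
x = √(26² - 5²) = √651
dx/dt = (rope/x) · d(rope)/dt = (26/√651) · (-5) = -130√651/651 m/s
The boat approaches at 130√651/651 ≈ 5.095 m/s.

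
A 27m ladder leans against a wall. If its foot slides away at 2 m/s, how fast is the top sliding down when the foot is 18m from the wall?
4√5/5 ≈ 1.789 m/s

x² + y² = 27²
2x·dx/dt + 2y·dy/dt = 0
dy/dt = -x/y · dx/dt = -18/(9√5) · 2 = -4√5/5 m/s
The top is descending at 4√5/5 ≈ 1.789 m/s.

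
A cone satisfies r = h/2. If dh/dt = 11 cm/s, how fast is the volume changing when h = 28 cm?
2156π cm³/s

V = (1/3)π(h/2)²h = πh³/12
dV/dt = πh²/4 · 11
At h = 28: dV/dt = 2156π cm³/s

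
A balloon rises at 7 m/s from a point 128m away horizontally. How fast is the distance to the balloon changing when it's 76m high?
133√1385/1385 ≈ 3.574 m/s

z² = 128² + y²
z = √(128² + 76²) = 4√1385
dz/dt = y/z · dy/dt = 76/(4√1385) · 7 = 133√1385/1385 ≈ 3.574 m/s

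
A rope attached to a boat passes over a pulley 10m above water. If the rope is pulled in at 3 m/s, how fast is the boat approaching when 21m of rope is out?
63√341/341 ≈ 3.412 m/s

rope² = x² + 10²
x = √(21² - 10²) = √341
dx/dt = (rope/x) · d(rope)/dt = (21/√341) · (-3) = -63√341/341 m/s
The boat approaches at 63√341/341 ≈ 3.412 m/s.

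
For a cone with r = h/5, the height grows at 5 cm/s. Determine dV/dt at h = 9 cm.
81π/5 cm³/s

V = (1/3)π(h/5)²h = πh³/75
dV/dt = πh²/25 · 5
At h = 9: dV/dt = 81π/5 cm³/s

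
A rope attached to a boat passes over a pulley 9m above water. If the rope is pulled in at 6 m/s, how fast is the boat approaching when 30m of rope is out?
60√91/91 ≈ 6.29 m/s

rope² = x² + 9²
x = √(30² - 9²) = 3√91
dx/dt = (rope/x) · d(rope)/dt = (30/(3√91)) · (-6) = -60√91/91 m/s
The boat approaches at 60√91/91 ≈ 6.29 m/s.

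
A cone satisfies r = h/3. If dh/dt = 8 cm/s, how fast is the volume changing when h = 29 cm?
6728π/9 cm³/s

V = (1/3)π(h/3)²h = πh³/27
dV/dt = πh²/9 · 8
At h = 29: dV/dt = 6728π/9 cm³/s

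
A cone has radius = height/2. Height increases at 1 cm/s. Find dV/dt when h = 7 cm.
49π/4 cm³/s

V = (1/3)π(h/2)²h = πh³/12
dV/dt = πh²/4 · 1
At h = 7: dV/dt = 49π/4 cm³/s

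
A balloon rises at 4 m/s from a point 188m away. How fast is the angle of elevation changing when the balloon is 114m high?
0.015556 rad/s

tan(θ) = y/188
sec²(θ) · dθ/dt = (1/188) · dy/dt
dθ/dt = cos²(θ)/188 · 4 = 188/(188² + 114²) · 4
dθ/dt = 0.015556 rad/s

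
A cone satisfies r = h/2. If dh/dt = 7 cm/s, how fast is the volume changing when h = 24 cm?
1008π cm³/s

V = (1/3)π(h/2)²h = πh³/12
dV/dt = πh²/4 · 7
At h = 24: dV/dt = 1008π cm³/s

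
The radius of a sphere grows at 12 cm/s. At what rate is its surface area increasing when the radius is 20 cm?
1920π cm²/s

S = 4πr²
dS/dt = dS/dr · dr/dt = 8πr · 12
At r = 20: dS/dt = 1920π cm²/s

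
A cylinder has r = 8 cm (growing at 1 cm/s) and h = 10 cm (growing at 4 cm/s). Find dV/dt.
416π cm³/s

V = πr²h
dV/dt = 2πrh·dr/dt + πr²·dh/dt
= 2π(8)(10)(1) + π(8)²(4)
= 416π cm³/s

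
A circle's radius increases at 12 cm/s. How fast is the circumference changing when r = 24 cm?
24π cm/s

C = 2πr
dC/dt = 2π · dr/dt = 2π · 12 = 24π cm/s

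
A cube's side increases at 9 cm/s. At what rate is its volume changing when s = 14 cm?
5292 cm³/s

V = s³
dV/dt = 3s² · ds/dt = 3·14²·9 = 5292 cm³/s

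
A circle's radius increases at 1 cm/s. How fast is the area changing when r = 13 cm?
26π cm²/s

A = πr²
dA/dt = 2πr · dr/dt = 2π(13)(1) = 26π cm²/s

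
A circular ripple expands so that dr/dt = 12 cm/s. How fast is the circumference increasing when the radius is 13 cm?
24π cm/s

C = 2πr
dC/dt = 2π · dr/dt = 2π · 12 = 24π cm/s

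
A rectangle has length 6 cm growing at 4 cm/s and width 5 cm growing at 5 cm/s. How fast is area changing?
50 cm²/s

A = lw
dA/dt = w·dl/dt + l·dw/dt = 5·4 + 6·5 = 50 cm²/s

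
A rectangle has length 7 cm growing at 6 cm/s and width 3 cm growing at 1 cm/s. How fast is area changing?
25 cm²/s

A = lw
dA/dt = w·dl/dt + l·dw/dt = 3·6 + 7·1 = 25 cm²/s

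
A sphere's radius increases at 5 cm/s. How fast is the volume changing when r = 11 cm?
2420π cm³/s

V = (4/3)πr³
dV/dt = dV/dr · dr/dt = 4πr² · 5
At r = 11: dV/dt = 2420π cm³/s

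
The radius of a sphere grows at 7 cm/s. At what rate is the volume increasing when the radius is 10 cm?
2800π cm³/s

V = (4/3)πr³
dV/dt = dV/dr · dr/dt = 4πr² · 7
At r = 10: dV/dt = 2800π cm³/s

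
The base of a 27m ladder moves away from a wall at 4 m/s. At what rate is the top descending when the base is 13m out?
13√35/35 ≈ 2.197 m/s

x² + y² = 27²
2x·dx/dt + 2y·dy/dt = 0
dy/dt = -x/y · dx/dt = -13/(4√35) · 4 = -13√35/35 m/s
The top is descending at 13√35/35 ≈ 2.197 m/s.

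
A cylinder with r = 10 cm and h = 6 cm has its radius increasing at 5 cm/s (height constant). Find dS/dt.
260π cm²/s

S = 2πrh + 2πr² (lateral + bases)
dS/dt = (2πh + 4πr)·dr/dt = (2π·6 + 4π·10)·5
= 260π cm²/s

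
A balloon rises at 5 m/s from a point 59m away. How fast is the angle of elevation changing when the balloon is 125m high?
0.01544 rad/s

tan(θ) = y/59
sec²(θ) · dθ/dt = (1/59) · dy/dt
dθ/dt = cos²(θ)/59 · 5 = 59/(59² + 125²) · 5
dθ/dt = 0.01544 rad/s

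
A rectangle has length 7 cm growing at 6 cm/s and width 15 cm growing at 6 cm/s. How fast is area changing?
132 cm²/s

A = lw
dA/dt = w·dl/dt + l·dw/dt = 15·6 + 7·6 = 132 cm²/s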